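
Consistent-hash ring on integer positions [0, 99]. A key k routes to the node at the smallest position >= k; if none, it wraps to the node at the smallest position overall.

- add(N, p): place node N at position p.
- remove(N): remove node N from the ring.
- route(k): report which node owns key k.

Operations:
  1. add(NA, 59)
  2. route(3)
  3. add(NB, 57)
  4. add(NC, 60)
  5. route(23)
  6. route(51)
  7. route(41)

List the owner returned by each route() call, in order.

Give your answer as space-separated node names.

Answer: NA NB NB NB

Derivation:
Op 1: add NA@59 -> ring=[59:NA]
Op 2: route key 3: smallest pos >= 3 is 59 -> NA
Op 3: add NB@57 -> ring=[57:NB,59:NA]
Op 4: add NC@60 -> ring=[57:NB,59:NA,60:NC]
Op 5: route key 23: smallest pos >= 23 is 57 -> NB
Op 6: route key 51: smallest pos >= 51 is 57 -> NB
Op 7: route key 41: smallest pos >= 41 is 57 -> NB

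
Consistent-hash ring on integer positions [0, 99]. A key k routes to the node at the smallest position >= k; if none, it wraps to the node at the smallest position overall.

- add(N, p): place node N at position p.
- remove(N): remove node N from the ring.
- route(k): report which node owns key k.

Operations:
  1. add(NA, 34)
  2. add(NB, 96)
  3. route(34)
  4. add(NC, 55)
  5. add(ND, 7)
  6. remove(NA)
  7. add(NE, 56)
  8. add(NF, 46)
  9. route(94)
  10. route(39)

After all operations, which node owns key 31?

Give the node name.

Answer: NF

Derivation:
Op 1: add NA@34 -> ring=[34:NA]
Op 2: add NB@96 -> ring=[34:NA,96:NB]
Op 3: route key 34: smallest pos >= 34 is 34 -> NA
Op 4: add NC@55 -> ring=[34:NA,55:NC,96:NB]
Op 5: add ND@7 -> ring=[7:ND,34:NA,55:NC,96:NB]
Op 6: remove NA -> ring=[7:ND,55:NC,96:NB]
Op 7: add NE@56 -> ring=[7:ND,55:NC,56:NE,96:NB]
Op 8: add NF@46 -> ring=[7:ND,46:NF,55:NC,56:NE,96:NB]
Op 9: route key 94: smallest pos >= 94 is 96 -> NB
Op 10: route key 39: smallest pos >= 39 is 46 -> NF
Final route key 31: smallest pos >= 31 is 46 -> NF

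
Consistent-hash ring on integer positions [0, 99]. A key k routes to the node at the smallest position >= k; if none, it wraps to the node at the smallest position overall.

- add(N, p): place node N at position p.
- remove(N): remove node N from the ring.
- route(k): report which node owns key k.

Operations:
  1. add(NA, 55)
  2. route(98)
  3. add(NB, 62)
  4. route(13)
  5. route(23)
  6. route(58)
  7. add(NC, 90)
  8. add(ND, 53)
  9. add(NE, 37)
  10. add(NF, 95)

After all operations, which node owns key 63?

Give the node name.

Answer: NC

Derivation:
Op 1: add NA@55 -> ring=[55:NA]
Op 2: route key 98: none >= 98, wrap to smallest pos 55 -> NA
Op 3: add NB@62 -> ring=[55:NA,62:NB]
Op 4: route key 13: smallest pos >= 13 is 55 -> NA
Op 5: route key 23: smallest pos >= 23 is 55 -> NA
Op 6: route key 58: smallest pos >= 58 is 62 -> NB
Op 7: add NC@90 -> ring=[55:NA,62:NB,90:NC]
Op 8: add ND@53 -> ring=[53:ND,55:NA,62:NB,90:NC]
Op 9: add NE@37 -> ring=[37:NE,53:ND,55:NA,62:NB,90:NC]
Op 10: add NF@95 -> ring=[37:NE,53:ND,55:NA,62:NB,90:NC,95:NF]
Final route key 63: smallest pos >= 63 is 90 -> NC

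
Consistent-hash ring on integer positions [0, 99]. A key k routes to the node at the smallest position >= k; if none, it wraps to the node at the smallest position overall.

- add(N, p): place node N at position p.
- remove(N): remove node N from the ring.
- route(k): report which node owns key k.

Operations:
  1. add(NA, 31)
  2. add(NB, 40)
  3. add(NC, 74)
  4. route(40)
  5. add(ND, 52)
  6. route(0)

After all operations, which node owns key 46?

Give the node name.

Answer: ND

Derivation:
Op 1: add NA@31 -> ring=[31:NA]
Op 2: add NB@40 -> ring=[31:NA,40:NB]
Op 3: add NC@74 -> ring=[31:NA,40:NB,74:NC]
Op 4: route key 40: smallest pos >= 40 is 40 -> NB
Op 5: add ND@52 -> ring=[31:NA,40:NB,52:ND,74:NC]
Op 6: route key 0: smallest pos >= 0 is 31 -> NA
Final route key 46: smallest pos >= 46 is 52 -> ND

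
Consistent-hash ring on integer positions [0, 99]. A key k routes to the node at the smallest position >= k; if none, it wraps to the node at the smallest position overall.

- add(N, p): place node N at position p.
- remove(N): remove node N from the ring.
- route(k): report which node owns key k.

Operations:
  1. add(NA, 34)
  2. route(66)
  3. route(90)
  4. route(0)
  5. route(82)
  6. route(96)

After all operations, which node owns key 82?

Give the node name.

Op 1: add NA@34 -> ring=[34:NA]
Op 2: route key 66: none >= 66, wrap to smallest pos 34 -> NA
Op 3: route key 90: none >= 90, wrap to smallest pos 34 -> NA
Op 4: route key 0: smallest pos >= 0 is 34 -> NA
Op 5: route key 82: none >= 82, wrap to smallest pos 34 -> NA
Op 6: route key 96: none >= 96, wrap to smallest pos 34 -> NA
Final route key 82: none >= 82, wrap to smallest pos 34 -> NA

Answer: NA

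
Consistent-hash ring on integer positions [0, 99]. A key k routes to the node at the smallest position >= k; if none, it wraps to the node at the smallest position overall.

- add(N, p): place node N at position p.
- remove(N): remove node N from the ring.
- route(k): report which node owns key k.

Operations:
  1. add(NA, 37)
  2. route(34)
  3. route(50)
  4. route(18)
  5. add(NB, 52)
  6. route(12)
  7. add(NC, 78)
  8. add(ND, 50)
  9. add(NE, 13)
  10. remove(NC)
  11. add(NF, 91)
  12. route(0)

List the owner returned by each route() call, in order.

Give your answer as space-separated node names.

Answer: NA NA NA NA NE

Derivation:
Op 1: add NA@37 -> ring=[37:NA]
Op 2: route key 34: smallest pos >= 34 is 37 -> NA
Op 3: route key 50: none >= 50, wrap to smallest pos 37 -> NA
Op 4: route key 18: smallest pos >= 18 is 37 -> NA
Op 5: add NB@52 -> ring=[37:NA,52:NB]
Op 6: route key 12: smallest pos >= 12 is 37 -> NA
Op 7: add NC@78 -> ring=[37:NA,52:NB,78:NC]
Op 8: add ND@50 -> ring=[37:NA,50:ND,52:NB,78:NC]
Op 9: add NE@13 -> ring=[13:NE,37:NA,50:ND,52:NB,78:NC]
Op 10: remove NC -> ring=[13:NE,37:NA,50:ND,52:NB]
Op 11: add NF@91 -> ring=[13:NE,37:NA,50:ND,52:NB,91:NF]
Op 12: route key 0: smallest pos >= 0 is 13 -> NE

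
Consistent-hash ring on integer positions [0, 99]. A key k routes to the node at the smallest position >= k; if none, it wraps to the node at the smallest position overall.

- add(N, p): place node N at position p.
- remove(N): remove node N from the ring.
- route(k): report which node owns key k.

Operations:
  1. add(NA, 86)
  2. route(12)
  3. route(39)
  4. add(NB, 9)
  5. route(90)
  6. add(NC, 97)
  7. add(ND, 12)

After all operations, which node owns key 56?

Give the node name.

Op 1: add NA@86 -> ring=[86:NA]
Op 2: route key 12: smallest pos >= 12 is 86 -> NA
Op 3: route key 39: smallest pos >= 39 is 86 -> NA
Op 4: add NB@9 -> ring=[9:NB,86:NA]
Op 5: route key 90: none >= 90, wrap to smallest pos 9 -> NB
Op 6: add NC@97 -> ring=[9:NB,86:NA,97:NC]
Op 7: add ND@12 -> ring=[9:NB,12:ND,86:NA,97:NC]
Final route key 56: smallest pos >= 56 is 86 -> NA

Answer: NA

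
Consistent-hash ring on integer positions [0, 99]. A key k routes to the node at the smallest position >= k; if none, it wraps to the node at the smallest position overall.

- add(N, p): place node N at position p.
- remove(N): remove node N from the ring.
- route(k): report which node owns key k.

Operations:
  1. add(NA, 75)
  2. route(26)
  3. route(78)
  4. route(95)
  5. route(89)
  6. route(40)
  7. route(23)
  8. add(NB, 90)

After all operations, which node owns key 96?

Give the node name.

Op 1: add NA@75 -> ring=[75:NA]
Op 2: route key 26: smallest pos >= 26 is 75 -> NA
Op 3: route key 78: none >= 78, wrap to smallest pos 75 -> NA
Op 4: route key 95: none >= 95, wrap to smallest pos 75 -> NA
Op 5: route key 89: none >= 89, wrap to smallest pos 75 -> NA
Op 6: route key 40: smallest pos >= 40 is 75 -> NA
Op 7: route key 23: smallest pos >= 23 is 75 -> NA
Op 8: add NB@90 -> ring=[75:NA,90:NB]
Final route key 96: none >= 96, wrap to smallest pos 75 -> NA

Answer: NA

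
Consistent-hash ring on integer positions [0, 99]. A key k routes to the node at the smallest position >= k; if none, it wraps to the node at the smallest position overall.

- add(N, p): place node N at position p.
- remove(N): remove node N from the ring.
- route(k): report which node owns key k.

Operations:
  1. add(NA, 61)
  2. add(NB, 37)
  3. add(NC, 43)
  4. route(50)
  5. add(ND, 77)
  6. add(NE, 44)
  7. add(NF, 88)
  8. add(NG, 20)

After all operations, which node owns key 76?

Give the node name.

Op 1: add NA@61 -> ring=[61:NA]
Op 2: add NB@37 -> ring=[37:NB,61:NA]
Op 3: add NC@43 -> ring=[37:NB,43:NC,61:NA]
Op 4: route key 50: smallest pos >= 50 is 61 -> NA
Op 5: add ND@77 -> ring=[37:NB,43:NC,61:NA,77:ND]
Op 6: add NE@44 -> ring=[37:NB,43:NC,44:NE,61:NA,77:ND]
Op 7: add NF@88 -> ring=[37:NB,43:NC,44:NE,61:NA,77:ND,88:NF]
Op 8: add NG@20 -> ring=[20:NG,37:NB,43:NC,44:NE,61:NA,77:ND,88:NF]
Final route key 76: smallest pos >= 76 is 77 -> ND

Answer: ND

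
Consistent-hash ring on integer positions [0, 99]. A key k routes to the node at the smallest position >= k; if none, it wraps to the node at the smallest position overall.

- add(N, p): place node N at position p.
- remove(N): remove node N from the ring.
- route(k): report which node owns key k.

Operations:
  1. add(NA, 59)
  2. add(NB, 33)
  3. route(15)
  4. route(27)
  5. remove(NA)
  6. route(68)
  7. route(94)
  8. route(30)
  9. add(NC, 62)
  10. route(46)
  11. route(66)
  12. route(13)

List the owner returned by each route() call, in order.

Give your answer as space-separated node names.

Op 1: add NA@59 -> ring=[59:NA]
Op 2: add NB@33 -> ring=[33:NB,59:NA]
Op 3: route key 15: smallest pos >= 15 is 33 -> NB
Op 4: route key 27: smallest pos >= 27 is 33 -> NB
Op 5: remove NA -> ring=[33:NB]
Op 6: route key 68: none >= 68, wrap to smallest pos 33 -> NB
Op 7: route key 94: none >= 94, wrap to smallest pos 33 -> NB
Op 8: route key 30: smallest pos >= 30 is 33 -> NB
Op 9: add NC@62 -> ring=[33:NB,62:NC]
Op 10: route key 46: smallest pos >= 46 is 62 -> NC
Op 11: route key 66: none >= 66, wrap to smallest pos 33 -> NB
Op 12: route key 13: smallest pos >= 13 is 33 -> NB

Answer: NB NB NB NB NB NC NB NB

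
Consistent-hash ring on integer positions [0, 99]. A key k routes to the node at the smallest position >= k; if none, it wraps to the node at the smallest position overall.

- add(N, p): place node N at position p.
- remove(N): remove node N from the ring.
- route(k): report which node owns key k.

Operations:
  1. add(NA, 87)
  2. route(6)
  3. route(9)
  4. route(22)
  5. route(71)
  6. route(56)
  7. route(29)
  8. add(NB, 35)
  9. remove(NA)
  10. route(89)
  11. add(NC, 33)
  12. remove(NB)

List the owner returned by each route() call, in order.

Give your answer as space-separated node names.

Answer: NA NA NA NA NA NA NB

Derivation:
Op 1: add NA@87 -> ring=[87:NA]
Op 2: route key 6: smallest pos >= 6 is 87 -> NA
Op 3: route key 9: smallest pos >= 9 is 87 -> NA
Op 4: route key 22: smallest pos >= 22 is 87 -> NA
Op 5: route key 71: smallest pos >= 71 is 87 -> NA
Op 6: route key 56: smallest pos >= 56 is 87 -> NA
Op 7: route key 29: smallest pos >= 29 is 87 -> NA
Op 8: add NB@35 -> ring=[35:NB,87:NA]
Op 9: remove NA -> ring=[35:NB]
Op 10: route key 89: none >= 89, wrap to smallest pos 35 -> NB
Op 11: add NC@33 -> ring=[33:NC,35:NB]
Op 12: remove NB -> ring=[33:NC]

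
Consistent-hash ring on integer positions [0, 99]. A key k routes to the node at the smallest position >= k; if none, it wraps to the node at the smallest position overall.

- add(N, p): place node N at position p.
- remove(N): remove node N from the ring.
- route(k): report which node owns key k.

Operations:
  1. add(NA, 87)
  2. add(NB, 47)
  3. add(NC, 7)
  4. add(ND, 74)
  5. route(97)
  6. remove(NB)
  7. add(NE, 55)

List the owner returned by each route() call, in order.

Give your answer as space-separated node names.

Answer: NC

Derivation:
Op 1: add NA@87 -> ring=[87:NA]
Op 2: add NB@47 -> ring=[47:NB,87:NA]
Op 3: add NC@7 -> ring=[7:NC,47:NB,87:NA]
Op 4: add ND@74 -> ring=[7:NC,47:NB,74:ND,87:NA]
Op 5: route key 97: none >= 97, wrap to smallest pos 7 -> NC
Op 6: remove NB -> ring=[7:NC,74:ND,87:NA]
Op 7: add NE@55 -> ring=[7:NC,55:NE,74:ND,87:NA]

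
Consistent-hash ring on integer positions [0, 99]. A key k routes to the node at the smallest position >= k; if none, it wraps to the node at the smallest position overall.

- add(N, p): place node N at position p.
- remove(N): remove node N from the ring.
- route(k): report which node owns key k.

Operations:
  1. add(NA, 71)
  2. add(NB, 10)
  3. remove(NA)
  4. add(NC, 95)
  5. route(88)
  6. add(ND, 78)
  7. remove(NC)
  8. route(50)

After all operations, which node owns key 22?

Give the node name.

Answer: ND

Derivation:
Op 1: add NA@71 -> ring=[71:NA]
Op 2: add NB@10 -> ring=[10:NB,71:NA]
Op 3: remove NA -> ring=[10:NB]
Op 4: add NC@95 -> ring=[10:NB,95:NC]
Op 5: route key 88: smallest pos >= 88 is 95 -> NC
Op 6: add ND@78 -> ring=[10:NB,78:ND,95:NC]
Op 7: remove NC -> ring=[10:NB,78:ND]
Op 8: route key 50: smallest pos >= 50 is 78 -> ND
Final route key 22: smallest pos >= 22 is 78 -> ND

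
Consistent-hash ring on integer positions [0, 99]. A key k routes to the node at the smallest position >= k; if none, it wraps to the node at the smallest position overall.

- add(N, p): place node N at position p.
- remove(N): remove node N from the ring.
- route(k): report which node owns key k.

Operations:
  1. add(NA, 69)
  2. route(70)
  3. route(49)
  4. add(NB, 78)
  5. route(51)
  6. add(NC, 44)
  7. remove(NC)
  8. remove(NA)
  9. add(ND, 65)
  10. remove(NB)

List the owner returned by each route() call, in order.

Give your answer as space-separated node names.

Op 1: add NA@69 -> ring=[69:NA]
Op 2: route key 70: none >= 70, wrap to smallest pos 69 -> NA
Op 3: route key 49: smallest pos >= 49 is 69 -> NA
Op 4: add NB@78 -> ring=[69:NA,78:NB]
Op 5: route key 51: smallest pos >= 51 is 69 -> NA
Op 6: add NC@44 -> ring=[44:NC,69:NA,78:NB]
Op 7: remove NC -> ring=[69:NA,78:NB]
Op 8: remove NA -> ring=[78:NB]
Op 9: add ND@65 -> ring=[65:ND,78:NB]
Op 10: remove NB -> ring=[65:ND]

Answer: NA NA NA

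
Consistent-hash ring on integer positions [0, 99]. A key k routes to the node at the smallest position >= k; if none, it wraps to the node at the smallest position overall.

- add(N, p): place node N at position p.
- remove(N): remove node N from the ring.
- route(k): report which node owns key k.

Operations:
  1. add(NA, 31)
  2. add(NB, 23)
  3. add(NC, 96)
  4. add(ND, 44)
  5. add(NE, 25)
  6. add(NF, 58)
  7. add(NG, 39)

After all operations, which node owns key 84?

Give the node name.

Answer: NC

Derivation:
Op 1: add NA@31 -> ring=[31:NA]
Op 2: add NB@23 -> ring=[23:NB,31:NA]
Op 3: add NC@96 -> ring=[23:NB,31:NA,96:NC]
Op 4: add ND@44 -> ring=[23:NB,31:NA,44:ND,96:NC]
Op 5: add NE@25 -> ring=[23:NB,25:NE,31:NA,44:ND,96:NC]
Op 6: add NF@58 -> ring=[23:NB,25:NE,31:NA,44:ND,58:NF,96:NC]
Op 7: add NG@39 -> ring=[23:NB,25:NE,31:NA,39:NG,44:ND,58:NF,96:NC]
Final route key 84: smallest pos >= 84 is 96 -> NC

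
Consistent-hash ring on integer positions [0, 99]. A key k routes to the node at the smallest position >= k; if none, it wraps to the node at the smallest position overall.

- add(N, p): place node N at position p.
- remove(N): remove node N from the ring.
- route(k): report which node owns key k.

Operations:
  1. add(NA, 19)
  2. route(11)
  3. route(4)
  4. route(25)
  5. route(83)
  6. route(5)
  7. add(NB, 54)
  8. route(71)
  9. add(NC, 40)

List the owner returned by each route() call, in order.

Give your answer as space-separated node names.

Op 1: add NA@19 -> ring=[19:NA]
Op 2: route key 11: smallest pos >= 11 is 19 -> NA
Op 3: route key 4: smallest pos >= 4 is 19 -> NA
Op 4: route key 25: none >= 25, wrap to smallest pos 19 -> NA
Op 5: route key 83: none >= 83, wrap to smallest pos 19 -> NA
Op 6: route key 5: smallest pos >= 5 is 19 -> NA
Op 7: add NB@54 -> ring=[19:NA,54:NB]
Op 8: route key 71: none >= 71, wrap to smallest pos 19 -> NA
Op 9: add NC@40 -> ring=[19:NA,40:NC,54:NB]

Answer: NA NA NA NA NA NA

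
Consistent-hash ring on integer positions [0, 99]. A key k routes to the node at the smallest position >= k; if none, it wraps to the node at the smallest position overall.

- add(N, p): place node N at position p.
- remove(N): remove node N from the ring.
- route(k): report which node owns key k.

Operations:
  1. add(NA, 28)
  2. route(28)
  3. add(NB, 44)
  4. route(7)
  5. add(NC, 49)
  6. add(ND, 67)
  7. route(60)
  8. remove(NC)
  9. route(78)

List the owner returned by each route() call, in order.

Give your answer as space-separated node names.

Answer: NA NA ND NA

Derivation:
Op 1: add NA@28 -> ring=[28:NA]
Op 2: route key 28: smallest pos >= 28 is 28 -> NA
Op 3: add NB@44 -> ring=[28:NA,44:NB]
Op 4: route key 7: smallest pos >= 7 is 28 -> NA
Op 5: add NC@49 -> ring=[28:NA,44:NB,49:NC]
Op 6: add ND@67 -> ring=[28:NA,44:NB,49:NC,67:ND]
Op 7: route key 60: smallest pos >= 60 is 67 -> ND
Op 8: remove NC -> ring=[28:NA,44:NB,67:ND]
Op 9: route key 78: none >= 78, wrap to smallest pos 28 -> NA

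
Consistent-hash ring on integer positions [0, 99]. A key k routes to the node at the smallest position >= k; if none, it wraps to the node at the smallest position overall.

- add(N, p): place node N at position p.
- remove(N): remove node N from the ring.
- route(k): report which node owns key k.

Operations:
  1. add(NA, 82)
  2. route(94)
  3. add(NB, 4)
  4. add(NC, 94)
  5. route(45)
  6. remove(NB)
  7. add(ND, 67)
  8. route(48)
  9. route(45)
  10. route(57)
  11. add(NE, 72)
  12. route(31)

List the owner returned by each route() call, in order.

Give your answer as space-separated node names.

Answer: NA NA ND ND ND ND

Derivation:
Op 1: add NA@82 -> ring=[82:NA]
Op 2: route key 94: none >= 94, wrap to smallest pos 82 -> NA
Op 3: add NB@4 -> ring=[4:NB,82:NA]
Op 4: add NC@94 -> ring=[4:NB,82:NA,94:NC]
Op 5: route key 45: smallest pos >= 45 is 82 -> NA
Op 6: remove NB -> ring=[82:NA,94:NC]
Op 7: add ND@67 -> ring=[67:ND,82:NA,94:NC]
Op 8: route key 48: smallest pos >= 48 is 67 -> ND
Op 9: route key 45: smallest pos >= 45 is 67 -> ND
Op 10: route key 57: smallest pos >= 57 is 67 -> ND
Op 11: add NE@72 -> ring=[67:ND,72:NE,82:NA,94:NC]
Op 12: route key 31: smallest pos >= 31 is 67 -> ND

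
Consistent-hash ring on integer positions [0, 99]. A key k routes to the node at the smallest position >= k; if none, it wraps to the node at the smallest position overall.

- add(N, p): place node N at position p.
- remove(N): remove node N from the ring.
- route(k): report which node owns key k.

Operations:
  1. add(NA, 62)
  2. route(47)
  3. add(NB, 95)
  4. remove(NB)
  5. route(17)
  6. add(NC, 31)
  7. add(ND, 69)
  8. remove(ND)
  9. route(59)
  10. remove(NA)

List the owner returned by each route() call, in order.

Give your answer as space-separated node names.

Answer: NA NA NA

Derivation:
Op 1: add NA@62 -> ring=[62:NA]
Op 2: route key 47: smallest pos >= 47 is 62 -> NA
Op 3: add NB@95 -> ring=[62:NA,95:NB]
Op 4: remove NB -> ring=[62:NA]
Op 5: route key 17: smallest pos >= 17 is 62 -> NA
Op 6: add NC@31 -> ring=[31:NC,62:NA]
Op 7: add ND@69 -> ring=[31:NC,62:NA,69:ND]
Op 8: remove ND -> ring=[31:NC,62:NA]
Op 9: route key 59: smallest pos >= 59 is 62 -> NA
Op 10: remove NA -> ring=[31:NC]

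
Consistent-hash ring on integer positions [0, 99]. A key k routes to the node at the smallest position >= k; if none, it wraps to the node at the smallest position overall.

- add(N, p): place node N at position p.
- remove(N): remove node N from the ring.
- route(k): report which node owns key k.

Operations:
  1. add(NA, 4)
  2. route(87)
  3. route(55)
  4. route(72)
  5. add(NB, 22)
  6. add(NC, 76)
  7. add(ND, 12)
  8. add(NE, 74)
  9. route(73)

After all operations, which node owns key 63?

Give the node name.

Answer: NE

Derivation:
Op 1: add NA@4 -> ring=[4:NA]
Op 2: route key 87: none >= 87, wrap to smallest pos 4 -> NA
Op 3: route key 55: none >= 55, wrap to smallest pos 4 -> NA
Op 4: route key 72: none >= 72, wrap to smallest pos 4 -> NA
Op 5: add NB@22 -> ring=[4:NA,22:NB]
Op 6: add NC@76 -> ring=[4:NA,22:NB,76:NC]
Op 7: add ND@12 -> ring=[4:NA,12:ND,22:NB,76:NC]
Op 8: add NE@74 -> ring=[4:NA,12:ND,22:NB,74:NE,76:NC]
Op 9: route key 73: smallest pos >= 73 is 74 -> NE
Final route key 63: smallest pos >= 63 is 74 -> NE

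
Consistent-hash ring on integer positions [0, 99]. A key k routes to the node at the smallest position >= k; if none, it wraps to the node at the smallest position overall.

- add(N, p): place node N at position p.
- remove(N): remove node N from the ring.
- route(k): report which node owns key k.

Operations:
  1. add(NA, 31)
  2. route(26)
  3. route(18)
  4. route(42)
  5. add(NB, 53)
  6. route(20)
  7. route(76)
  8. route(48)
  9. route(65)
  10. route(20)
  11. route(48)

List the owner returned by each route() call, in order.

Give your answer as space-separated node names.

Answer: NA NA NA NA NA NB NA NA NB

Derivation:
Op 1: add NA@31 -> ring=[31:NA]
Op 2: route key 26: smallest pos >= 26 is 31 -> NA
Op 3: route key 18: smallest pos >= 18 is 31 -> NA
Op 4: route key 42: none >= 42, wrap to smallest pos 31 -> NA
Op 5: add NB@53 -> ring=[31:NA,53:NB]
Op 6: route key 20: smallest pos >= 20 is 31 -> NA
Op 7: route key 76: none >= 76, wrap to smallest pos 31 -> NA
Op 8: route key 48: smallest pos >= 48 is 53 -> NB
Op 9: route key 65: none >= 65, wrap to smallest pos 31 -> NA
Op 10: route key 20: smallest pos >= 20 is 31 -> NA
Op 11: route key 48: smallest pos >= 48 is 53 -> NB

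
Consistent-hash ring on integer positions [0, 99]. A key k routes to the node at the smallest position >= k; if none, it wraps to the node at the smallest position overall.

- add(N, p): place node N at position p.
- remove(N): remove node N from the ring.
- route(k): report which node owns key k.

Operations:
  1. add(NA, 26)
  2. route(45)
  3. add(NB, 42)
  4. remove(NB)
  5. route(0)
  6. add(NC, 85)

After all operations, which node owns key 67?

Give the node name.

Op 1: add NA@26 -> ring=[26:NA]
Op 2: route key 45: none >= 45, wrap to smallest pos 26 -> NA
Op 3: add NB@42 -> ring=[26:NA,42:NB]
Op 4: remove NB -> ring=[26:NA]
Op 5: route key 0: smallest pos >= 0 is 26 -> NA
Op 6: add NC@85 -> ring=[26:NA,85:NC]
Final route key 67: smallest pos >= 67 is 85 -> NC

Answer: NC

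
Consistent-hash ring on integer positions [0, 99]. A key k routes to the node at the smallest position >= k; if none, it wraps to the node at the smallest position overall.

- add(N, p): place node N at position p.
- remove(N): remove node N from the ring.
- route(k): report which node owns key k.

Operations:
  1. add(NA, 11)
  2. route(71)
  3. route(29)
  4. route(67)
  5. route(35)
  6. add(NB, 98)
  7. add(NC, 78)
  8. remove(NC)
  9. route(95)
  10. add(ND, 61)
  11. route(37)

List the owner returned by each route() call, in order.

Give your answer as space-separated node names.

Answer: NA NA NA NA NB ND

Derivation:
Op 1: add NA@11 -> ring=[11:NA]
Op 2: route key 71: none >= 71, wrap to smallest pos 11 -> NA
Op 3: route key 29: none >= 29, wrap to smallest pos 11 -> NA
Op 4: route key 67: none >= 67, wrap to smallest pos 11 -> NA
Op 5: route key 35: none >= 35, wrap to smallest pos 11 -> NA
Op 6: add NB@98 -> ring=[11:NA,98:NB]
Op 7: add NC@78 -> ring=[11:NA,78:NC,98:NB]
Op 8: remove NC -> ring=[11:NA,98:NB]
Op 9: route key 95: smallest pos >= 95 is 98 -> NB
Op 10: add ND@61 -> ring=[11:NA,61:ND,98:NB]
Op 11: route key 37: smallest pos >= 37 is 61 -> ND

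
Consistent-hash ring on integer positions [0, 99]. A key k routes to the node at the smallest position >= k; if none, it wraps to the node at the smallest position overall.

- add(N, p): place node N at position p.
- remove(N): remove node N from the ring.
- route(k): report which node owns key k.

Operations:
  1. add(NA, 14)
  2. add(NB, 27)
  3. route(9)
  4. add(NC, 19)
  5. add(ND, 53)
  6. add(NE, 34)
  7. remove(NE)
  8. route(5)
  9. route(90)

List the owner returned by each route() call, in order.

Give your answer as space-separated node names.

Op 1: add NA@14 -> ring=[14:NA]
Op 2: add NB@27 -> ring=[14:NA,27:NB]
Op 3: route key 9: smallest pos >= 9 is 14 -> NA
Op 4: add NC@19 -> ring=[14:NA,19:NC,27:NB]
Op 5: add ND@53 -> ring=[14:NA,19:NC,27:NB,53:ND]
Op 6: add NE@34 -> ring=[14:NA,19:NC,27:NB,34:NE,53:ND]
Op 7: remove NE -> ring=[14:NA,19:NC,27:NB,53:ND]
Op 8: route key 5: smallest pos >= 5 is 14 -> NA
Op 9: route key 90: none >= 90, wrap to smallest pos 14 -> NA

Answer: NA NA NA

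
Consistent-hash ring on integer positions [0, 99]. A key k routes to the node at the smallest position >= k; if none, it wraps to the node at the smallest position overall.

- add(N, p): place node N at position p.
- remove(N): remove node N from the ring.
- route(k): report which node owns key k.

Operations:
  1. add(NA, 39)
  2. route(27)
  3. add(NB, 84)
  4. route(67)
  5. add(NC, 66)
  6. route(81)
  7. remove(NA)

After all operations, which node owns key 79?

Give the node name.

Op 1: add NA@39 -> ring=[39:NA]
Op 2: route key 27: smallest pos >= 27 is 39 -> NA
Op 3: add NB@84 -> ring=[39:NA,84:NB]
Op 4: route key 67: smallest pos >= 67 is 84 -> NB
Op 5: add NC@66 -> ring=[39:NA,66:NC,84:NB]
Op 6: route key 81: smallest pos >= 81 is 84 -> NB
Op 7: remove NA -> ring=[66:NC,84:NB]
Final route key 79: smallest pos >= 79 is 84 -> NB

Answer: NB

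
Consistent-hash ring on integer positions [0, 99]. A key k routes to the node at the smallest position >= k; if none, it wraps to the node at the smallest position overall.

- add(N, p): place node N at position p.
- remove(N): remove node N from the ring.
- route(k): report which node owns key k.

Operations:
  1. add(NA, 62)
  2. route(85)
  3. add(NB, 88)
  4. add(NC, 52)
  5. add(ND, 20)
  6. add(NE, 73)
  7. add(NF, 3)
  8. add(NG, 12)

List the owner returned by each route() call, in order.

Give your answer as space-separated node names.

Answer: NA

Derivation:
Op 1: add NA@62 -> ring=[62:NA]
Op 2: route key 85: none >= 85, wrap to smallest pos 62 -> NA
Op 3: add NB@88 -> ring=[62:NA,88:NB]
Op 4: add NC@52 -> ring=[52:NC,62:NA,88:NB]
Op 5: add ND@20 -> ring=[20:ND,52:NC,62:NA,88:NB]
Op 6: add NE@73 -> ring=[20:ND,52:NC,62:NA,73:NE,88:NB]
Op 7: add NF@3 -> ring=[3:NF,20:ND,52:NC,62:NA,73:NE,88:NB]
Op 8: add NG@12 -> ring=[3:NF,12:NG,20:ND,52:NC,62:NA,73:NE,88:NB]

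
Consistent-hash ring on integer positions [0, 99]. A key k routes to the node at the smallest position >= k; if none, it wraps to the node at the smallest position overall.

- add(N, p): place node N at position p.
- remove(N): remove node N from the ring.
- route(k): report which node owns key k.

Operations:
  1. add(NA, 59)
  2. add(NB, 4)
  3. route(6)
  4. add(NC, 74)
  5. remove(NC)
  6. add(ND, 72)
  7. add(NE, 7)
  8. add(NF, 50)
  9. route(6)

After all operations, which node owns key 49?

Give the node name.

Op 1: add NA@59 -> ring=[59:NA]
Op 2: add NB@4 -> ring=[4:NB,59:NA]
Op 3: route key 6: smallest pos >= 6 is 59 -> NA
Op 4: add NC@74 -> ring=[4:NB,59:NA,74:NC]
Op 5: remove NC -> ring=[4:NB,59:NA]
Op 6: add ND@72 -> ring=[4:NB,59:NA,72:ND]
Op 7: add NE@7 -> ring=[4:NB,7:NE,59:NA,72:ND]
Op 8: add NF@50 -> ring=[4:NB,7:NE,50:NF,59:NA,72:ND]
Op 9: route key 6: smallest pos >= 6 is 7 -> NE
Final route key 49: smallest pos >= 49 is 50 -> NF

Answer: NF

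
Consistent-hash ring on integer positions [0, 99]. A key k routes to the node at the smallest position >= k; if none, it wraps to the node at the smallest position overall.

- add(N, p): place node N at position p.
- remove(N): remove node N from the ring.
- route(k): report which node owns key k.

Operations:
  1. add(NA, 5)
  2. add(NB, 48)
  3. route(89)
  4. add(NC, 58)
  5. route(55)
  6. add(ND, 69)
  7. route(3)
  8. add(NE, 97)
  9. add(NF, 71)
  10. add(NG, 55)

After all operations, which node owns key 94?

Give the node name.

Op 1: add NA@5 -> ring=[5:NA]
Op 2: add NB@48 -> ring=[5:NA,48:NB]
Op 3: route key 89: none >= 89, wrap to smallest pos 5 -> NA
Op 4: add NC@58 -> ring=[5:NA,48:NB,58:NC]
Op 5: route key 55: smallest pos >= 55 is 58 -> NC
Op 6: add ND@69 -> ring=[5:NA,48:NB,58:NC,69:ND]
Op 7: route key 3: smallest pos >= 3 is 5 -> NA
Op 8: add NE@97 -> ring=[5:NA,48:NB,58:NC,69:ND,97:NE]
Op 9: add NF@71 -> ring=[5:NA,48:NB,58:NC,69:ND,71:NF,97:NE]
Op 10: add NG@55 -> ring=[5:NA,48:NB,55:NG,58:NC,69:ND,71:NF,97:NE]
Final route key 94: smallest pos >= 94 is 97 -> NE

Answer: NE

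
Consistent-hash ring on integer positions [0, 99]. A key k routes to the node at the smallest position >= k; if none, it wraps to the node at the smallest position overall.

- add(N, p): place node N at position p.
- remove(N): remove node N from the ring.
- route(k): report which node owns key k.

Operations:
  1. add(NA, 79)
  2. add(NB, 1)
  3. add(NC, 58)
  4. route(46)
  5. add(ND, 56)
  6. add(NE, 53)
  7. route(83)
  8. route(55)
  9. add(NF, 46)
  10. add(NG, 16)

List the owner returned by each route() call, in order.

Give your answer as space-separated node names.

Op 1: add NA@79 -> ring=[79:NA]
Op 2: add NB@1 -> ring=[1:NB,79:NA]
Op 3: add NC@58 -> ring=[1:NB,58:NC,79:NA]
Op 4: route key 46: smallest pos >= 46 is 58 -> NC
Op 5: add ND@56 -> ring=[1:NB,56:ND,58:NC,79:NA]
Op 6: add NE@53 -> ring=[1:NB,53:NE,56:ND,58:NC,79:NA]
Op 7: route key 83: none >= 83, wrap to smallest pos 1 -> NB
Op 8: route key 55: smallest pos >= 55 is 56 -> ND
Op 9: add NF@46 -> ring=[1:NB,46:NF,53:NE,56:ND,58:NC,79:NA]
Op 10: add NG@16 -> ring=[1:NB,16:NG,46:NF,53:NE,56:ND,58:NC,79:NA]

Answer: NC NB ND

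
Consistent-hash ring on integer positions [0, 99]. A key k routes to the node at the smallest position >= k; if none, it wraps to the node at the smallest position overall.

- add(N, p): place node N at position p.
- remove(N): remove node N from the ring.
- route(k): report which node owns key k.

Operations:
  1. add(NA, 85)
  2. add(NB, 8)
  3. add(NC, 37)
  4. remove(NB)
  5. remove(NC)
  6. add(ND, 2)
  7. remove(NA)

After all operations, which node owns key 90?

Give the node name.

Answer: ND

Derivation:
Op 1: add NA@85 -> ring=[85:NA]
Op 2: add NB@8 -> ring=[8:NB,85:NA]
Op 3: add NC@37 -> ring=[8:NB,37:NC,85:NA]
Op 4: remove NB -> ring=[37:NC,85:NA]
Op 5: remove NC -> ring=[85:NA]
Op 6: add ND@2 -> ring=[2:ND,85:NA]
Op 7: remove NA -> ring=[2:ND]
Final route key 90: none >= 90, wrap to smallest pos 2 -> ND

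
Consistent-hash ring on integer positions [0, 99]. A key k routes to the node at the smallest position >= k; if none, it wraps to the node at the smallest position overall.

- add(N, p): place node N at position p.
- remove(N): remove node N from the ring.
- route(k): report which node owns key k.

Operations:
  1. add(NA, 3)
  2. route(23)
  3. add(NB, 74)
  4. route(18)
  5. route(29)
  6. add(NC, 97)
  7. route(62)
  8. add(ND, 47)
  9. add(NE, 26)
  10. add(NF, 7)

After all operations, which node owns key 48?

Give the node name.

Op 1: add NA@3 -> ring=[3:NA]
Op 2: route key 23: none >= 23, wrap to smallest pos 3 -> NA
Op 3: add NB@74 -> ring=[3:NA,74:NB]
Op 4: route key 18: smallest pos >= 18 is 74 -> NB
Op 5: route key 29: smallest pos >= 29 is 74 -> NB
Op 6: add NC@97 -> ring=[3:NA,74:NB,97:NC]
Op 7: route key 62: smallest pos >= 62 is 74 -> NB
Op 8: add ND@47 -> ring=[3:NA,47:ND,74:NB,97:NC]
Op 9: add NE@26 -> ring=[3:NA,26:NE,47:ND,74:NB,97:NC]
Op 10: add NF@7 -> ring=[3:NA,7:NF,26:NE,47:ND,74:NB,97:NC]
Final route key 48: smallest pos >= 48 is 74 -> NB

Answer: NB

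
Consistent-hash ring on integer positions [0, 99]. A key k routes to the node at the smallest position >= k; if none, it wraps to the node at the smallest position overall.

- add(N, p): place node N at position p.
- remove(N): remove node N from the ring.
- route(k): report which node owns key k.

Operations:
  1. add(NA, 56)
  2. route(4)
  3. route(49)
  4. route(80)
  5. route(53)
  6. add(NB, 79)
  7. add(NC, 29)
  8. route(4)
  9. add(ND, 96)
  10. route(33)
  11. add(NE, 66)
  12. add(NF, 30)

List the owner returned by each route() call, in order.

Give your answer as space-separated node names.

Op 1: add NA@56 -> ring=[56:NA]
Op 2: route key 4: smallest pos >= 4 is 56 -> NA
Op 3: route key 49: smallest pos >= 49 is 56 -> NA
Op 4: route key 80: none >= 80, wrap to smallest pos 56 -> NA
Op 5: route key 53: smallest pos >= 53 is 56 -> NA
Op 6: add NB@79 -> ring=[56:NA,79:NB]
Op 7: add NC@29 -> ring=[29:NC,56:NA,79:NB]
Op 8: route key 4: smallest pos >= 4 is 29 -> NC
Op 9: add ND@96 -> ring=[29:NC,56:NA,79:NB,96:ND]
Op 10: route key 33: smallest pos >= 33 is 56 -> NA
Op 11: add NE@66 -> ring=[29:NC,56:NA,66:NE,79:NB,96:ND]
Op 12: add NF@30 -> ring=[29:NC,30:NF,56:NA,66:NE,79:NB,96:ND]

Answer: NA NA NA NA NC NA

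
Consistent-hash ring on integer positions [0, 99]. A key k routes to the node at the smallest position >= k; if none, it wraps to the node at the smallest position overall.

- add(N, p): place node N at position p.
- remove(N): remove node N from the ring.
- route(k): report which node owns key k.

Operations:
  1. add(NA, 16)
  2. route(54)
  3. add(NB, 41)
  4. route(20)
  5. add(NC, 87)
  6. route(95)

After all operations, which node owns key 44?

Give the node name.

Op 1: add NA@16 -> ring=[16:NA]
Op 2: route key 54: none >= 54, wrap to smallest pos 16 -> NA
Op 3: add NB@41 -> ring=[16:NA,41:NB]
Op 4: route key 20: smallest pos >= 20 is 41 -> NB
Op 5: add NC@87 -> ring=[16:NA,41:NB,87:NC]
Op 6: route key 95: none >= 95, wrap to smallest pos 16 -> NA
Final route key 44: smallest pos >= 44 is 87 -> NC

Answer: NC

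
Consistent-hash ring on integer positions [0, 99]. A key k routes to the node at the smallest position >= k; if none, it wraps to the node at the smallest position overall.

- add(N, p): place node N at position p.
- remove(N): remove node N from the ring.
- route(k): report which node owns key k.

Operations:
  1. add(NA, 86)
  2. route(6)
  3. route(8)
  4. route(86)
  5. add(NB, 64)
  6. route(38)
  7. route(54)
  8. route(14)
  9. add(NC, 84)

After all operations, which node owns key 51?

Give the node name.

Answer: NB

Derivation:
Op 1: add NA@86 -> ring=[86:NA]
Op 2: route key 6: smallest pos >= 6 is 86 -> NA
Op 3: route key 8: smallest pos >= 8 is 86 -> NA
Op 4: route key 86: smallest pos >= 86 is 86 -> NA
Op 5: add NB@64 -> ring=[64:NB,86:NA]
Op 6: route key 38: smallest pos >= 38 is 64 -> NB
Op 7: route key 54: smallest pos >= 54 is 64 -> NB
Op 8: route key 14: smallest pos >= 14 is 64 -> NB
Op 9: add NC@84 -> ring=[64:NB,84:NC,86:NA]
Final route key 51: smallest pos >= 51 is 64 -> NB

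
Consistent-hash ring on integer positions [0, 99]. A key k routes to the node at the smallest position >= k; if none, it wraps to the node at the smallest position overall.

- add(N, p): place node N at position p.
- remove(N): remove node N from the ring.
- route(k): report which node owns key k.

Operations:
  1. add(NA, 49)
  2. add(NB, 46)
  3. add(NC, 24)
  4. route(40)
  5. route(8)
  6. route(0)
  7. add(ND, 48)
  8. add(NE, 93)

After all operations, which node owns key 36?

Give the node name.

Answer: NB

Derivation:
Op 1: add NA@49 -> ring=[49:NA]
Op 2: add NB@46 -> ring=[46:NB,49:NA]
Op 3: add NC@24 -> ring=[24:NC,46:NB,49:NA]
Op 4: route key 40: smallest pos >= 40 is 46 -> NB
Op 5: route key 8: smallest pos >= 8 is 24 -> NC
Op 6: route key 0: smallest pos >= 0 is 24 -> NC
Op 7: add ND@48 -> ring=[24:NC,46:NB,48:ND,49:NA]
Op 8: add NE@93 -> ring=[24:NC,46:NB,48:ND,49:NA,93:NE]
Final route key 36: smallest pos >= 36 is 46 -> NB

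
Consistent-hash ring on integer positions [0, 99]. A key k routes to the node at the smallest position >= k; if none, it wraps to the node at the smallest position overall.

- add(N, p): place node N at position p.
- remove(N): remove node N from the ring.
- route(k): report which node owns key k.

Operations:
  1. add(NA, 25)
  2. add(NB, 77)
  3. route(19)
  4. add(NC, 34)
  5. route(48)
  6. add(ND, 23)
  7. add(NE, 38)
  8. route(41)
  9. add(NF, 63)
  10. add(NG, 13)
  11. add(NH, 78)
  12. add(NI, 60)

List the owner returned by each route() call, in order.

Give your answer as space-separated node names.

Op 1: add NA@25 -> ring=[25:NA]
Op 2: add NB@77 -> ring=[25:NA,77:NB]
Op 3: route key 19: smallest pos >= 19 is 25 -> NA
Op 4: add NC@34 -> ring=[25:NA,34:NC,77:NB]
Op 5: route key 48: smallest pos >= 48 is 77 -> NB
Op 6: add ND@23 -> ring=[23:ND,25:NA,34:NC,77:NB]
Op 7: add NE@38 -> ring=[23:ND,25:NA,34:NC,38:NE,77:NB]
Op 8: route key 41: smallest pos >= 41 is 77 -> NB
Op 9: add NF@63 -> ring=[23:ND,25:NA,34:NC,38:NE,63:NF,77:NB]
Op 10: add NG@13 -> ring=[13:NG,23:ND,25:NA,34:NC,38:NE,63:NF,77:NB]
Op 11: add NH@78 -> ring=[13:NG,23:ND,25:NA,34:NC,38:NE,63:NF,77:NB,78:NH]
Op 12: add NI@60 -> ring=[13:NG,23:ND,25:NA,34:NC,38:NE,60:NI,63:NF,77:NB,78:NH]

Answer: NA NB NB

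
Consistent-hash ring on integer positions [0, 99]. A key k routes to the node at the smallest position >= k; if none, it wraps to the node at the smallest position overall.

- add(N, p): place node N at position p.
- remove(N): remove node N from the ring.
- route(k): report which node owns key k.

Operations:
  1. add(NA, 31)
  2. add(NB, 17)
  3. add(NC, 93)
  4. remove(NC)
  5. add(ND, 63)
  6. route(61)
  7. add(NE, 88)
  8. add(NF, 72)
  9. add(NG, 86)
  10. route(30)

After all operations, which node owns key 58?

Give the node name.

Op 1: add NA@31 -> ring=[31:NA]
Op 2: add NB@17 -> ring=[17:NB,31:NA]
Op 3: add NC@93 -> ring=[17:NB,31:NA,93:NC]
Op 4: remove NC -> ring=[17:NB,31:NA]
Op 5: add ND@63 -> ring=[17:NB,31:NA,63:ND]
Op 6: route key 61: smallest pos >= 61 is 63 -> ND
Op 7: add NE@88 -> ring=[17:NB,31:NA,63:ND,88:NE]
Op 8: add NF@72 -> ring=[17:NB,31:NA,63:ND,72:NF,88:NE]
Op 9: add NG@86 -> ring=[17:NB,31:NA,63:ND,72:NF,86:NG,88:NE]
Op 10: route key 30: smallest pos >= 30 is 31 -> NA
Final route key 58: smallest pos >= 58 is 63 -> ND

Answer: ND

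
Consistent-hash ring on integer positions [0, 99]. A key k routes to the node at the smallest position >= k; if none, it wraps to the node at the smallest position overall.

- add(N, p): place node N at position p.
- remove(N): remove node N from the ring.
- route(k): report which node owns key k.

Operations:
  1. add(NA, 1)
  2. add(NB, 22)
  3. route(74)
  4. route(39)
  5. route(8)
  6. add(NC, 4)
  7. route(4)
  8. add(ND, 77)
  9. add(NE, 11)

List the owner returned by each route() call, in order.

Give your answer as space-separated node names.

Op 1: add NA@1 -> ring=[1:NA]
Op 2: add NB@22 -> ring=[1:NA,22:NB]
Op 3: route key 74: none >= 74, wrap to smallest pos 1 -> NA
Op 4: route key 39: none >= 39, wrap to smallest pos 1 -> NA
Op 5: route key 8: smallest pos >= 8 is 22 -> NB
Op 6: add NC@4 -> ring=[1:NA,4:NC,22:NB]
Op 7: route key 4: smallest pos >= 4 is 4 -> NC
Op 8: add ND@77 -> ring=[1:NA,4:NC,22:NB,77:ND]
Op 9: add NE@11 -> ring=[1:NA,4:NC,11:NE,22:NB,77:ND]

Answer: NA NA NB NC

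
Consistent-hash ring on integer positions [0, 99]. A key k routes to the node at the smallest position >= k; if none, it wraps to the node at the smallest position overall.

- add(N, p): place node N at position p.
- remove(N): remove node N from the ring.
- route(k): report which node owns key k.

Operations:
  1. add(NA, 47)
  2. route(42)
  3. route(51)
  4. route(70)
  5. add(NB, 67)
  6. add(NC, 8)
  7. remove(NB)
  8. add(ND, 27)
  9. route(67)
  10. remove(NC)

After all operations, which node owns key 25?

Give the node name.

Op 1: add NA@47 -> ring=[47:NA]
Op 2: route key 42: smallest pos >= 42 is 47 -> NA
Op 3: route key 51: none >= 51, wrap to smallest pos 47 -> NA
Op 4: route key 70: none >= 70, wrap to smallest pos 47 -> NA
Op 5: add NB@67 -> ring=[47:NA,67:NB]
Op 6: add NC@8 -> ring=[8:NC,47:NA,67:NB]
Op 7: remove NB -> ring=[8:NC,47:NA]
Op 8: add ND@27 -> ring=[8:NC,27:ND,47:NA]
Op 9: route key 67: none >= 67, wrap to smallest pos 8 -> NC
Op 10: remove NC -> ring=[27:ND,47:NA]
Final route key 25: smallest pos >= 25 is 27 -> ND

Answer: ND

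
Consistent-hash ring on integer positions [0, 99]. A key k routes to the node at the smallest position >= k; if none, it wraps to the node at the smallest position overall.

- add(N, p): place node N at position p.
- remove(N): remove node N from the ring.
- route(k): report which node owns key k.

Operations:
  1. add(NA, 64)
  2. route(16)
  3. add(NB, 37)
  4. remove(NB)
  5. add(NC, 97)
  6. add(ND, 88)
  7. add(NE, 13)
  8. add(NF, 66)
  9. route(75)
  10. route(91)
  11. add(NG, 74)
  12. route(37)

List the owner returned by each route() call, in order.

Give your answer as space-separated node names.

Op 1: add NA@64 -> ring=[64:NA]
Op 2: route key 16: smallest pos >= 16 is 64 -> NA
Op 3: add NB@37 -> ring=[37:NB,64:NA]
Op 4: remove NB -> ring=[64:NA]
Op 5: add NC@97 -> ring=[64:NA,97:NC]
Op 6: add ND@88 -> ring=[64:NA,88:ND,97:NC]
Op 7: add NE@13 -> ring=[13:NE,64:NA,88:ND,97:NC]
Op 8: add NF@66 -> ring=[13:NE,64:NA,66:NF,88:ND,97:NC]
Op 9: route key 75: smallest pos >= 75 is 88 -> ND
Op 10: route key 91: smallest pos >= 91 is 97 -> NC
Op 11: add NG@74 -> ring=[13:NE,64:NA,66:NF,74:NG,88:ND,97:NC]
Op 12: route key 37: smallest pos >= 37 is 64 -> NA

Answer: NA ND NC NA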